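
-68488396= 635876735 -704365131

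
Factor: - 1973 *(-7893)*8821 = 3^2*877^1*1973^1 * 8821^1 = 137368453869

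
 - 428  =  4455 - 4883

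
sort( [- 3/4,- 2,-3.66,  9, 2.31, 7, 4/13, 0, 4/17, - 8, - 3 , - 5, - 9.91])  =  [ - 9.91, - 8, - 5, -3.66 , - 3,-2,- 3/4, 0, 4/17, 4/13,2.31,  7, 9] 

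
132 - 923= -791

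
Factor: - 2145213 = - 3^2*7^1*17^1* 2003^1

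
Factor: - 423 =-3^2*47^1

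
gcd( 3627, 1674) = 279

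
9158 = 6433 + 2725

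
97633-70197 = 27436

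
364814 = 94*3881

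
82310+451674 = 533984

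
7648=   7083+565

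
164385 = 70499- - 93886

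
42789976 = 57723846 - 14933870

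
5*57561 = 287805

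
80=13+67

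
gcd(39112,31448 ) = 8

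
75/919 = 75/919 = 0.08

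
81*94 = 7614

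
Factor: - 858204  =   - 2^2*3^2*31^1*769^1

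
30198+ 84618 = 114816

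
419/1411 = 419/1411 = 0.30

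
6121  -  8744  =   - 2623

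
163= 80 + 83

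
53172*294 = 15632568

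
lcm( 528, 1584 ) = 1584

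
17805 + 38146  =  55951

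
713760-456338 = 257422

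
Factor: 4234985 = 5^1*846997^1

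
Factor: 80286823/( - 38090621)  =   - 173^( - 1) * 3823^1*21001^1*220177^( - 1)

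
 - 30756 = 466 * ( - 66)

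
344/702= 172/351 =0.49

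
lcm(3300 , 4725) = 207900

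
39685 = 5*7937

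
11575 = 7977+3598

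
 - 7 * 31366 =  - 219562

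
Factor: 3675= 3^1*5^2*7^2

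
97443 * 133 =12959919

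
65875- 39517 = 26358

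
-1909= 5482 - 7391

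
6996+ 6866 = 13862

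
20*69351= 1387020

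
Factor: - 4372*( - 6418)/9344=2^( - 4)*73^(  -  1 )*1093^1*3209^1   =  3507437/1168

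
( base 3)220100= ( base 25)117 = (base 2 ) 1010010001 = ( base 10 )657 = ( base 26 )p7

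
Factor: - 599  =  -599^1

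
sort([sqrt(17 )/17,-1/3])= [ - 1/3,sqrt(17 )/17] 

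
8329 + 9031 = 17360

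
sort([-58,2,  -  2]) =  [ - 58,-2, 2]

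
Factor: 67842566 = 2^1*11^1*59^1*52267^1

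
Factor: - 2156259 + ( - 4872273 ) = -2^2*3^5 * 7^1*1033^1 =- 7028532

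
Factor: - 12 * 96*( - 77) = 88704 = 2^7*3^2*7^1* 11^1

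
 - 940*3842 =-3611480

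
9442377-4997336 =4445041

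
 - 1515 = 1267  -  2782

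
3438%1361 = 716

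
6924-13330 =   -  6406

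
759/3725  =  759/3725 = 0.20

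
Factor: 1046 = 2^1*  523^1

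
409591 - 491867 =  - 82276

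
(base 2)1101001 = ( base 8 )151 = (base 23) 4d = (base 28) 3L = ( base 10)105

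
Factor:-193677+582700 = 389023 = 389023^1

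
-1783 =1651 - 3434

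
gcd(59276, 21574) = 14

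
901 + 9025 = 9926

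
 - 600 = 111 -711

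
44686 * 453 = 20242758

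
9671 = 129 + 9542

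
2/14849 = 2/14849 = 0.00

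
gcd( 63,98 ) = 7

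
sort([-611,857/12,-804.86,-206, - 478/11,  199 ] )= [ - 804.86, - 611,- 206, - 478/11,857/12,  199]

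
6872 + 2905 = 9777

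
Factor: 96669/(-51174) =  - 2^(  -  1 ) * 23^1*467^1*2843^ ( - 1) =- 10741/5686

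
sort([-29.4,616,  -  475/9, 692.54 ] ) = [ - 475/9, - 29.4, 616  ,  692.54]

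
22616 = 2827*8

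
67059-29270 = 37789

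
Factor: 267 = 3^1 * 89^1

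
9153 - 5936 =3217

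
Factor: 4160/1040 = 4 = 2^2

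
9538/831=11+397/831 =11.48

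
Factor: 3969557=3969557^1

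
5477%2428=621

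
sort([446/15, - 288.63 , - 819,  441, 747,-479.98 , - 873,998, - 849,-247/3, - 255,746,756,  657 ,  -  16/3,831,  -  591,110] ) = [ - 873, - 849, - 819, - 591, - 479.98, - 288.63, - 255,-247/3, - 16/3, 446/15,110,441, 657, 746, 747,756,831,  998 ]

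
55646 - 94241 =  - 38595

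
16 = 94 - 78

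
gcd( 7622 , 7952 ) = 2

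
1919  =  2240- 321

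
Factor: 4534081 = 4534081^1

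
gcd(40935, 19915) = 5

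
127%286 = 127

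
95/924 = 95/924=0.10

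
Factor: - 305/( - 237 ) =3^( - 1)*5^1*61^1*79^(-1 ) 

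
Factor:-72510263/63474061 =-7^(  -  1)  *41^1 * 317^1*797^1*1295389^( - 1 )= - 10358609/9067723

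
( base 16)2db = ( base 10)731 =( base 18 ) 24b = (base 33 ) m5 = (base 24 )16b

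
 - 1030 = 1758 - 2788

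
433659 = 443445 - 9786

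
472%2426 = 472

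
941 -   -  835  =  1776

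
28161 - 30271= - 2110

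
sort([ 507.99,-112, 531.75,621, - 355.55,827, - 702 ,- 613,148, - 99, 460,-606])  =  [ - 702,-613 , - 606,-355.55,  -  112, -99, 148,460,  507.99, 531.75, 621,827 ] 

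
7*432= 3024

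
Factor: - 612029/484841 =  - 7^( - 1)*11^1*55639^1*69263^( - 1)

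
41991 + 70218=112209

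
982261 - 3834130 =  - 2851869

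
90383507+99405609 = 189789116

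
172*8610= 1480920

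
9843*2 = 19686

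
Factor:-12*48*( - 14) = 2^7* 3^2*7^1= 8064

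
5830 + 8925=14755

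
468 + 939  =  1407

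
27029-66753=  - 39724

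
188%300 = 188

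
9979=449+9530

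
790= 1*790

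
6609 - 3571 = 3038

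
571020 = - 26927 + 597947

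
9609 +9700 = 19309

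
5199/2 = 2599  +  1/2 = 2599.50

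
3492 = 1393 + 2099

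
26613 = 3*8871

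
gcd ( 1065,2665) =5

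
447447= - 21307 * (- 21 ) 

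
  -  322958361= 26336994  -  349295355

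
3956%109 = 32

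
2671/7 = 381 + 4/7 = 381.57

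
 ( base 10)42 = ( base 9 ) 46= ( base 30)1c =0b101010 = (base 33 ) 19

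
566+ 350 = 916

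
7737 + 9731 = 17468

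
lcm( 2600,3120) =15600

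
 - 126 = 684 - 810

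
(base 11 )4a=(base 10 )54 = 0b110110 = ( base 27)20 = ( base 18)30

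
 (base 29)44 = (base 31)3R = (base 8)170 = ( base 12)A0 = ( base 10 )120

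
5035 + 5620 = 10655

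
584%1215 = 584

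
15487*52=805324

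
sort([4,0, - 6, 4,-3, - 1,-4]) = [ - 6, - 4, - 3, - 1 , 0,4,4 ]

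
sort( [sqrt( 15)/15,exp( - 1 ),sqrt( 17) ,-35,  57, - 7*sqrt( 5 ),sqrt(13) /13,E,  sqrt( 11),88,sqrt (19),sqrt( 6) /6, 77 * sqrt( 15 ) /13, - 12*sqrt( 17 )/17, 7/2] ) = [ - 35, - 7  *sqrt(5 ), - 12*sqrt( 17)/17 , sqrt (15 ) /15  ,  sqrt( 13)/13,exp(-1 ),  sqrt(6) /6,E, sqrt (11),7/2, sqrt(17 ),sqrt( 19 ), 77*sqrt( 15)/13 , 57,88 ] 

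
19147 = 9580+9567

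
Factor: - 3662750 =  - 2^1*5^3*7^2*13^1* 23^1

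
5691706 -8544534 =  - 2852828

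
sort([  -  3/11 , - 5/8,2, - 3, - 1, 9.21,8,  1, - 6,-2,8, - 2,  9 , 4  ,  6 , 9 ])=[ - 6, - 3 , - 2, - 2 , - 1,-5/8, -3/11,1,2,  4, 6, 8 , 8,9 , 9,9.21 ] 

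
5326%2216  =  894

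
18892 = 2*9446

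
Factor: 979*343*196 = 2^2*7^5*11^1 *89^1= 65816212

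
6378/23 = 277  +  7/23 = 277.30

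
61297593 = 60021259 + 1276334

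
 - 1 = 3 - 4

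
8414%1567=579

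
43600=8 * 5450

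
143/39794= 143/39794 = 0.00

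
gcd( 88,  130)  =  2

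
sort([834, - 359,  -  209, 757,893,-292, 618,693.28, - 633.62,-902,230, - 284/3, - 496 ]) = [ -902, - 633.62, - 496, - 359,-292, - 209,- 284/3,230, 618,693.28, 757,834,893 ]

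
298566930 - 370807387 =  - 72240457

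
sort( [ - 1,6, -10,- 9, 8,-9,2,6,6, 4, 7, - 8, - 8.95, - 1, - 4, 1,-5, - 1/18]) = [ - 10, - 9, - 9, - 8.95, -8 , - 5, - 4 , - 1,-1 , - 1/18, 1,2, 4, 6,6,6,7,8]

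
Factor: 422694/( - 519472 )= - 211347/259736 = - 2^( - 3)*3^2  *23^1 * 1021^1*32467^( - 1)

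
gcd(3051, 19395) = 9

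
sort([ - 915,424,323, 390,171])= [ - 915,171, 323, 390,424 ]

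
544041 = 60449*9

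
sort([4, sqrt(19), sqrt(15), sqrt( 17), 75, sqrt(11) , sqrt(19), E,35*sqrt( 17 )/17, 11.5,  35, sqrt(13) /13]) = [ sqrt(13 ) /13, E, sqrt(11), sqrt(15),4,sqrt( 17 ),sqrt(19),  sqrt(19), 35* sqrt(17 ) /17, 11.5,35, 75 ]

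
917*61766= 56639422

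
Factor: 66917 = 61^1*1097^1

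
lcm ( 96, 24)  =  96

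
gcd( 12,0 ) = 12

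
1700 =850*2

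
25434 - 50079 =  - 24645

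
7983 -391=7592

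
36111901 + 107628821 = 143740722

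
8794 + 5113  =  13907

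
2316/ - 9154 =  - 1+3419/4577 =-  0.25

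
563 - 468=95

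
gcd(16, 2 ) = 2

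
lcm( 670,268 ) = 1340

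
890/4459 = 890/4459 = 0.20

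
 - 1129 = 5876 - 7005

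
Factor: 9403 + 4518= 13921= 13921^1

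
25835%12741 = 353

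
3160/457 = 3160/457 = 6.91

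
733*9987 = 7320471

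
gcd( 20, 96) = 4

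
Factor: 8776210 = 2^1*5^1*877621^1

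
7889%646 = 137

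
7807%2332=811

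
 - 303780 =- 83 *3660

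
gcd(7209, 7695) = 81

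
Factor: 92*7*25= 2^2 * 5^2*7^1*23^1=16100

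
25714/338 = 76 + 1/13 = 76.08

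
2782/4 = 695 + 1/2 = 695.50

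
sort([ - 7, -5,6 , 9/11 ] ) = [ - 7 , - 5, 9/11,6]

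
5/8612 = 5/8612= 0.00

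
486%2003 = 486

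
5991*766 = 4589106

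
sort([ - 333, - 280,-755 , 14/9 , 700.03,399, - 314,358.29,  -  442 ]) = [ - 755, - 442,-333, - 314, - 280,14/9,358.29,399,700.03] 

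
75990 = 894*85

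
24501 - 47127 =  - 22626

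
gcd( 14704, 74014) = 2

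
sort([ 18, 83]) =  [ 18,83 ] 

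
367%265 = 102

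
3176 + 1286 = 4462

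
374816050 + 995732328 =1370548378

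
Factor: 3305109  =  3^1 * 43^1*25621^1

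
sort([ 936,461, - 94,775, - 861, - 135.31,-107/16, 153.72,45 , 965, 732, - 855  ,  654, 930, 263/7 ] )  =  [ - 861,  -  855, - 135.31 ,  -  94, - 107/16, 263/7 , 45, 153.72,461, 654 , 732,775, 930, 936, 965]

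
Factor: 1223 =1223^1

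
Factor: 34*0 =0^1=0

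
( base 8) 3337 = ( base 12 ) 1027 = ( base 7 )5062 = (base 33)1ka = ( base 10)1759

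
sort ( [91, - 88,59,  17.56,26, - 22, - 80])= [ - 88, - 80, - 22,17.56 , 26, 59,91 ] 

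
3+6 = 9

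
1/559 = 1/559 = 0.00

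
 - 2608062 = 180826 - 2788888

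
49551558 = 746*66423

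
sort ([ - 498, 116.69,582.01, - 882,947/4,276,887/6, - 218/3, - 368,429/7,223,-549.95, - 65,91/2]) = [- 882, - 549.95, - 498, - 368, - 218/3, - 65, 91/2,429/7,116.69,  887/6,223, 947/4,276,582.01]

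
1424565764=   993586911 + 430978853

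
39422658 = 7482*5269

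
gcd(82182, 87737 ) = 1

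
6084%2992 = 100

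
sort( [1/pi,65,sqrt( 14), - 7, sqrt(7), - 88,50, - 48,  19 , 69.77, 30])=[ - 88, - 48 ,  -  7,1/pi,sqrt ( 7), sqrt(14),19,30,50 , 65, 69.77 ]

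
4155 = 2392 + 1763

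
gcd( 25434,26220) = 6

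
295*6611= 1950245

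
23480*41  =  962680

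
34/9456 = 17/4728 = 0.00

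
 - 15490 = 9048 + -24538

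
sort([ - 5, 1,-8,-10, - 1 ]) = [-10 , - 8, - 5, - 1,1] 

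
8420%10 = 0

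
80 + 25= 105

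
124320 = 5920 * 21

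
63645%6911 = 1446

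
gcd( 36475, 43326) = 1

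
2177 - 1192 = 985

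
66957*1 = 66957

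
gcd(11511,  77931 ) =9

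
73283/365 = 200 + 283/365 = 200.78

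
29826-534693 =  - 504867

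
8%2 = 0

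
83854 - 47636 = 36218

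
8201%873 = 344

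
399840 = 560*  714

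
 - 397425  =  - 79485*5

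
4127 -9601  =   - 5474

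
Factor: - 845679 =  - 3^1*281893^1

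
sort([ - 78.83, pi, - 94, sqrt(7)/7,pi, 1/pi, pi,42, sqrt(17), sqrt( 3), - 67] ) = [  -  94,  -  78.83,-67,1/pi,sqrt ( 7)/7, sqrt( 3),pi,pi, pi,sqrt( 17),42 ]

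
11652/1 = 11652 = 11652.00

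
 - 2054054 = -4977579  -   - 2923525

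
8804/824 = 10 + 141/206  =  10.68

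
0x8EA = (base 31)2BJ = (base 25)3g7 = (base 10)2282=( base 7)6440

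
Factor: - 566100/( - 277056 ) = 425/208 = 2^( - 4 ) * 5^2*13^( - 1 )*17^1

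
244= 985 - 741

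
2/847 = 2/847 =0.00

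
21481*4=85924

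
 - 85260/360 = -1421/6  =  -  236.83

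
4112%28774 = 4112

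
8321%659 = 413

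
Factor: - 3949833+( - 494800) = -17^1 *53^1*4933^1 =-4444633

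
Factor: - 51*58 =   -  2^1* 3^1*17^1*29^1 = - 2958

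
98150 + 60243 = 158393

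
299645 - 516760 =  - 217115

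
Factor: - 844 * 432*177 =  - 2^6 *3^4*59^1*211^1 =- 64535616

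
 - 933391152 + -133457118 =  - 1066848270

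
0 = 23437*0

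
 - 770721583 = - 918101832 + 147380249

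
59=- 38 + 97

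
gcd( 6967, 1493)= 1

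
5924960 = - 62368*( - 95 )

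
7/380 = 7/380 = 0.02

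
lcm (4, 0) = 0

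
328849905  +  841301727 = 1170151632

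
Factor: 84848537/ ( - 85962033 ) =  - 3^( - 3 )*79^( - 1 ) * 191^(-1)*211^( - 1)*317^1 * 267661^1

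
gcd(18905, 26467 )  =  3781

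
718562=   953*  754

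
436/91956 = 109/22989 = 0.00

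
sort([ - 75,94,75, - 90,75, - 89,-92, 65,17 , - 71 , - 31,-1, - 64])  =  [ - 92, - 90,  -  89,- 75, - 71, - 64, - 31, - 1,17,65,75, 75,94] 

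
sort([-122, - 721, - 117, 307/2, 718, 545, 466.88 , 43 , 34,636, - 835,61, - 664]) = [ - 835, - 721,-664, - 122, - 117,  34, 43,61, 307/2,466.88,545, 636, 718]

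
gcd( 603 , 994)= 1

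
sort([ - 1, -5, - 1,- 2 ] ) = [  -  5, - 2, - 1, - 1]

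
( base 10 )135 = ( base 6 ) 343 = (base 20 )6F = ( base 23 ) 5k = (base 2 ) 10000111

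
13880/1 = 13880= 13880.00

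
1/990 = 1/990 = 0.00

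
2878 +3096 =5974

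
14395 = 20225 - 5830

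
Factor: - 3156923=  - 7^2*11^1*5857^1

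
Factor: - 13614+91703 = 11^1*31^1  *229^1 = 78089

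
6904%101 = 36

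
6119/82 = 74 + 51/82 = 74.62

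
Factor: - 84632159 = -41^1*2064199^1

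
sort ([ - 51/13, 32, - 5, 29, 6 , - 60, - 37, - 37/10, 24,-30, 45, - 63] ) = [ - 63, - 60 , - 37, - 30, - 5, - 51/13,-37/10, 6, 24, 29,32,45]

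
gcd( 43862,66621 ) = 1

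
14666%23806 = 14666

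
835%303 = 229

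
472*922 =435184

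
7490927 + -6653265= 837662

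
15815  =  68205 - 52390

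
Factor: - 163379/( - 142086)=821/714 =2^( - 1)*3^( - 1)*7^(-1 )*17^(  -  1 )*821^1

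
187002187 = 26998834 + 160003353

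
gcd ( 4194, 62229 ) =3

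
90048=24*3752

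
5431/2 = 5431/2= 2715.50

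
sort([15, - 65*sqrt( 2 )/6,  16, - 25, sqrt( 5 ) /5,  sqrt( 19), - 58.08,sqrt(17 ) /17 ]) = [- 58.08 ,-25 ,-65*sqrt( 2) /6,sqrt(17)/17,sqrt( 5 )/5,sqrt (19 ),15,  16]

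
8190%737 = 83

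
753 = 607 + 146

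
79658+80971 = 160629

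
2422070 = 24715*98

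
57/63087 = 19/21029 = 0.00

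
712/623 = 1 + 1/7=1.14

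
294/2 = 147 = 147.00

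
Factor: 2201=31^1*71^1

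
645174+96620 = 741794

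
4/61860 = 1/15465 = 0.00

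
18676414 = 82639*226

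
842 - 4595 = -3753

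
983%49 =3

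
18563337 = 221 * 83997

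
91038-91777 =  - 739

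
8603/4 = 2150 + 3/4= 2150.75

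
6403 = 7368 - 965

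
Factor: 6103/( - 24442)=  - 2^ ( - 1) * 11^(-2)*17^1 * 101^( - 1) * 359^1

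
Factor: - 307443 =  - 3^1 * 102481^1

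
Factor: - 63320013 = - 3^2*61^1*115337^1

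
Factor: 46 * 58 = 2^2 * 23^1* 29^1 = 2668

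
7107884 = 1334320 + 5773564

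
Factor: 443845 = 5^1*29^1*3061^1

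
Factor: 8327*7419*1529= 3^1*11^2*139^1*757^1*2473^1= 94458581877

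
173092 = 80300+92792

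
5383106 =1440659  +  3942447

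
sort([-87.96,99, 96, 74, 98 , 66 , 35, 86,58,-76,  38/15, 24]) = [ -87.96, - 76, 38/15,24, 35,58,  66, 74 , 86,96 , 98,99 ] 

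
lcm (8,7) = 56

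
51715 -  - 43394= 95109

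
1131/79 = 1131/79= 14.32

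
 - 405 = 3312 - 3717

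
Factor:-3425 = - 5^2 * 137^1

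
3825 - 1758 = 2067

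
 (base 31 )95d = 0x2271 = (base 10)8817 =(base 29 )ae1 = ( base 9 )13076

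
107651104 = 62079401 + 45571703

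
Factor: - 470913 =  - 3^1*156971^1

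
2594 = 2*1297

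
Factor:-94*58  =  -2^2*29^1*47^1 = -5452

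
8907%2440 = 1587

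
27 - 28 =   -  1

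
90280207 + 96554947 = 186835154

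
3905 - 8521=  - 4616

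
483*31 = 14973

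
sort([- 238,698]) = [ - 238,  698 ]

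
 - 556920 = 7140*(-78)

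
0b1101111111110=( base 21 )g55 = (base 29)8f3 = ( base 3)100211102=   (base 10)7166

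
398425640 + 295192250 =693617890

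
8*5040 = 40320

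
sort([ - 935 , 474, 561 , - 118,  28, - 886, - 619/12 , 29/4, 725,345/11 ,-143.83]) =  [ - 935, - 886, - 143.83, - 118, - 619/12,29/4 , 28,345/11 , 474, 561, 725]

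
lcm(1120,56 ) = 1120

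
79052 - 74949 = 4103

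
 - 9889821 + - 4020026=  - 13909847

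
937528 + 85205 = 1022733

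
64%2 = 0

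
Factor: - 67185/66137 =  -3^2*5^1*1493^1* 66137^(  -  1 )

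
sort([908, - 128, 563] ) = [ - 128, 563,908 ]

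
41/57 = 41/57 = 0.72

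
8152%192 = 88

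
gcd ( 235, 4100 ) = 5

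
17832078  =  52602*339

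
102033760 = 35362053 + 66671707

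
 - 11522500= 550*( - 20950)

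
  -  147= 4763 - 4910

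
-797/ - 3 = 797/3 = 265.67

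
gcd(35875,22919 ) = 41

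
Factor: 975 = 3^1*5^2*13^1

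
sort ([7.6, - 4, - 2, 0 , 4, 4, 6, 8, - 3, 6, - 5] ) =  [ - 5, - 4 , - 3, - 2, 0, 4, 4, 6,6, 7.6, 8]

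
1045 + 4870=5915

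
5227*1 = 5227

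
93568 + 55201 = 148769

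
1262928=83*15216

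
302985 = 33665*9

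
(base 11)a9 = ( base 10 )119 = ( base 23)54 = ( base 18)6b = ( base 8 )167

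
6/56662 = 3/28331 =0.00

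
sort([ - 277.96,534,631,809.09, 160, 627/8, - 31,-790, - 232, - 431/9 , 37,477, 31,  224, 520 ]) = [ -790, - 277.96, - 232, - 431/9,  -  31, 31, 37, 627/8, 160, 224, 477, 520, 534, 631,809.09 ]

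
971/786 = 1+185/786 = 1.24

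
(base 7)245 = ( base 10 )131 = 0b10000011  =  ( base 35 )3Q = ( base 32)43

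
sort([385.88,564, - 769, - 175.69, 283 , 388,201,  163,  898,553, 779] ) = [ - 769 , - 175.69 , 163,201,283,385.88, 388,  553,  564,779,898]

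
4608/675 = 6 + 62/75 = 6.83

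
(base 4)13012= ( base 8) 706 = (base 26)HC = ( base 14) 246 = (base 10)454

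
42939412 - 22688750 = 20250662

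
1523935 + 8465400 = 9989335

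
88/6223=88/6223 = 0.01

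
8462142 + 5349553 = 13811695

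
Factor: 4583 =4583^1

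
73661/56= 1315+3/8 = 1315.38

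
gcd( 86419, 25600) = 1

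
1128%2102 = 1128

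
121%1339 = 121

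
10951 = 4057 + 6894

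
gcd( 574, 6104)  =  14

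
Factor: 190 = 2^1*5^1*19^1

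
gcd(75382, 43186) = 2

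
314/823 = 314/823 = 0.38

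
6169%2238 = 1693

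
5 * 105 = 525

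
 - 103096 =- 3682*28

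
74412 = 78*954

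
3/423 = 1/141 = 0.01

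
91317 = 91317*1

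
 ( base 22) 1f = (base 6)101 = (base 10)37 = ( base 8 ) 45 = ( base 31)16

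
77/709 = 77/709 = 0.11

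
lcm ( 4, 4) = 4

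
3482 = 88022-84540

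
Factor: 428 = 2^2*107^1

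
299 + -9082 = -8783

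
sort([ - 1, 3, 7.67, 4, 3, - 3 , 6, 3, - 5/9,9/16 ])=[ - 3, - 1, - 5/9, 9/16, 3, 3,3, 4,6, 7.67 ]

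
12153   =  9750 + 2403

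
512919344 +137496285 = 650415629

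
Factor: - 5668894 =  - 2^1*7^1 * 11^1*131^1*281^1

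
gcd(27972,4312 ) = 28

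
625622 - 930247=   -  304625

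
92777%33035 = 26707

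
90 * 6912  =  622080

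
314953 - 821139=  -506186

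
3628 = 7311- 3683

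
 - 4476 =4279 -8755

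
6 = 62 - 56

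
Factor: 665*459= 3^3 * 5^1*7^1*17^1*19^1= 305235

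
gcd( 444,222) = 222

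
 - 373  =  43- 416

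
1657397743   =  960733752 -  - 696663991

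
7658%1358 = 868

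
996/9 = 110  +  2/3 = 110.67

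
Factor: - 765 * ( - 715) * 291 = 159169725 = 3^3*5^2*11^1 * 13^1 * 17^1*97^1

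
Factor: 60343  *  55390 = 3342398770 =2^1 * 5^1*29^1 * 191^1*60343^1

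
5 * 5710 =28550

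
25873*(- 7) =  - 181111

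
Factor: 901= 17^1*53^1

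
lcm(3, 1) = 3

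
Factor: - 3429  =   - 3^3*127^1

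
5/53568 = 5/53568 = 0.00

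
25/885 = 5/177 =0.03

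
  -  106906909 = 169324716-276231625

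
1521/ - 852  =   - 507/284 = - 1.79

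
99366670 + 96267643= 195634313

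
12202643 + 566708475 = 578911118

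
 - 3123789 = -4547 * 687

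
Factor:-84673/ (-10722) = 2^ ( - 1 ) * 3^ ( - 1)*1787^ (  -  1 ) * 84673^1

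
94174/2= 47087=47087.00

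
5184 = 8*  648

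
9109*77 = 701393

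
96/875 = 96/875  =  0.11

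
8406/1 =8406 = 8406.00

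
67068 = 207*324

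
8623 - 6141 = 2482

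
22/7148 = 11/3574 =0.00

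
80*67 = 5360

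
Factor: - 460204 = -2^2*103^1*1117^1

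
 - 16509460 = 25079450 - 41588910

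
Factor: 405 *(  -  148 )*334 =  - 20019960 = -2^3 *3^4 * 5^1*37^1*167^1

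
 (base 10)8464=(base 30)9C4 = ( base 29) a1p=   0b10000100010000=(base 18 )1824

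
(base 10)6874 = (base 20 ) H3E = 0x1ada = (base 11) 518A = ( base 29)851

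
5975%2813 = 349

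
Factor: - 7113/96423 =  - 2371^1 *32141^( - 1 ) = -2371/32141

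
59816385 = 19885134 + 39931251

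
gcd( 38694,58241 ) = 1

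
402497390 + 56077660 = 458575050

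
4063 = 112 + 3951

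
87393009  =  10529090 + 76863919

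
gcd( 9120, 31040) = 160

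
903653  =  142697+760956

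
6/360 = 1/60 = 0.02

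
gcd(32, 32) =32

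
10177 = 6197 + 3980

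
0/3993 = 0 = 0.00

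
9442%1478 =574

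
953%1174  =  953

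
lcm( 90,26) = 1170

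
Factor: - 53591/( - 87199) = 7^( - 1)*12457^( - 1) * 53591^1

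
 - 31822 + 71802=39980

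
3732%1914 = 1818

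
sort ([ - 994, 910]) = [ - 994,910]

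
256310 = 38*6745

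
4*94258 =377032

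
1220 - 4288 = -3068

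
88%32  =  24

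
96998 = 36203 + 60795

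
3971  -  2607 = 1364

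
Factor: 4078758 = 2^1*3^1*679793^1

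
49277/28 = 1759 + 25/28 = 1759.89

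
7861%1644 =1285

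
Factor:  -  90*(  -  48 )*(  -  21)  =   - 2^5*3^4*5^1*7^1 = - 90720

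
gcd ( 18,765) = 9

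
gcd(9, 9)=9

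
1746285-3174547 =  - 1428262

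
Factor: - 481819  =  -13^2 * 2851^1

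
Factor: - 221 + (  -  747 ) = - 2^3*11^2 = - 968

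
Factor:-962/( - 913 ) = 2^1* 11^(-1)*13^1*37^1*83^(-1 )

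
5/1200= 1/240  =  0.00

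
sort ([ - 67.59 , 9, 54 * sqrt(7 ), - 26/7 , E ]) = [ - 67.59, - 26/7, E, 9,54*sqrt(7 )]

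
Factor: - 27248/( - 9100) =524/175 = 2^2* 5^( - 2)*7^( - 1)*131^1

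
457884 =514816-56932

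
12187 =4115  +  8072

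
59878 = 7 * 8554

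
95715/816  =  117  +  81/272 =117.30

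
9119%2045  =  939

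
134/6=67/3 = 22.33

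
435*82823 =36028005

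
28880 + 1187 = 30067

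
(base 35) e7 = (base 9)612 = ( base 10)497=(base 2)111110001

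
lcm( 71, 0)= 0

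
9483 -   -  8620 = 18103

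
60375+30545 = 90920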